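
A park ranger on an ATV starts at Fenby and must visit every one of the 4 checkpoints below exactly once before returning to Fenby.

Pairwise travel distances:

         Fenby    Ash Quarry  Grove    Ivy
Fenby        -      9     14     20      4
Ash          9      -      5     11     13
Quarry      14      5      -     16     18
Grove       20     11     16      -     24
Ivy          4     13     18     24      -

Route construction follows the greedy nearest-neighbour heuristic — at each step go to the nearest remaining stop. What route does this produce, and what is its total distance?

At Fenby the remaining stops are Ivy 4, Ash 9, Quarry 14, Grove 20; go to Ivy.
At Ivy the remaining stops are Ash 13, Quarry 18, Grove 24; go to Ash.
At Ash the remaining stops are Quarry 5, Grove 11; go to Quarry.
At Quarry the remaining stops are Grove 16; go to Grove.
Return Grove→Fenby: 20.
Total = 4 + 13 + 5 + 16 + 20 = 58.

Total distance 58 via the nearest-neighbour route Fenby → Ivy → Ash → Quarry → Grove → Fenby.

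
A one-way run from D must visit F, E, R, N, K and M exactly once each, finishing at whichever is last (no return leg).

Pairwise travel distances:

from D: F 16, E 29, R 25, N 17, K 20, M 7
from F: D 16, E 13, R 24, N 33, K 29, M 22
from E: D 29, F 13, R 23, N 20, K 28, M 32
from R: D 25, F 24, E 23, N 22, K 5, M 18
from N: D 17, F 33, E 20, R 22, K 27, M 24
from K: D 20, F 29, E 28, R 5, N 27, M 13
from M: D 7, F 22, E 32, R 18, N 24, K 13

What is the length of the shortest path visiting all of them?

There are 6! = 720 possible orderings.
D→F→E→R→N→K→M: 16+13+23+22+27+13 = 114
D→F→E→R→N→M→K: 16+13+23+22+24+13 = 111
D→F→E→R→K→N→M: 16+13+23+5+27+24 = 108
D→F→E→R→K→M→N: 16+13+23+5+13+24 = 94
D→F→E→R→M→N→K: 16+13+23+18+24+27 = 121
D→F→E→R→M→K→N: 16+13+23+18+13+27 = 110
D→F→E→N→R→K→M: 16+13+20+22+5+13 = 89
D→F→E→N→R→M→K: 16+13+20+22+18+13 = 102
… (712 more)
D→M→K→R→N→E→F: 7+13+5+22+20+13 = 80  ← best
The minimum is 80.
One shortest path: D → M → K → R → N → E → F.

Shortest open route: 80.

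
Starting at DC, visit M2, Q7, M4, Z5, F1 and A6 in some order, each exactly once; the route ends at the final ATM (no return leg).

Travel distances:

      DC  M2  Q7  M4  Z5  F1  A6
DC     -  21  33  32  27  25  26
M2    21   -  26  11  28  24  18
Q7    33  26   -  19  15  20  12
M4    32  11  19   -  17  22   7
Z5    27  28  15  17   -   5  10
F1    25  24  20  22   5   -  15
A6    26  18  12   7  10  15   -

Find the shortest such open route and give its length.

There are 6! = 720 possible orderings.
DC - M2 - Q7 - M4 - Z5 - F1 - A6: 21+26+19+17+5+15 = 103
DC - M2 - Q7 - M4 - Z5 - A6 - F1: 21+26+19+17+10+15 = 108
DC - M2 - Q7 - M4 - F1 - Z5 - A6: 21+26+19+22+5+10 = 103
DC - M2 - Q7 - M4 - F1 - A6 - Z5: 21+26+19+22+15+10 = 113
DC - M2 - Q7 - M4 - A6 - Z5 - F1: 21+26+19+7+10+5 = 88
DC - M2 - Q7 - M4 - A6 - F1 - Z5: 21+26+19+7+15+5 = 93
DC - M2 - Q7 - Z5 - M4 - F1 - A6: 21+26+15+17+22+15 = 116
DC - M2 - Q7 - Z5 - M4 - A6 - F1: 21+26+15+17+7+15 = 101
… (712 more)
DC - M2 - M4 - A6 - Q7 - Z5 - F1: 21+11+7+12+15+5 = 71  ← best
The minimum is 71.
One shortest path: DC → M2 → M4 → A6 → Q7 → Z5 → F1.

Shortest open route: 71.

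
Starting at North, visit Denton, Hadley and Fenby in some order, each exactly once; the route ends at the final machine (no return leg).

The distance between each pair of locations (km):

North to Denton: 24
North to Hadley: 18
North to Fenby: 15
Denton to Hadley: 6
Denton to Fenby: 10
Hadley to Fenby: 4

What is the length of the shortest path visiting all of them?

There are 3! = 6 possible orderings.
North→Denton→Hadley→Fenby: 24+6+4 = 34
North→Denton→Fenby→Hadley: 24+10+4 = 38
North→Hadley→Denton→Fenby: 18+6+10 = 34
North→Hadley→Fenby→Denton: 18+4+10 = 32
North→Fenby→Denton→Hadley: 15+10+6 = 31
North→Fenby→Hadley→Denton: 15+4+6 = 25
The minimum is 25.
One shortest path: North → Fenby → Hadley → Denton.

Minimum one-way distance = 25 km.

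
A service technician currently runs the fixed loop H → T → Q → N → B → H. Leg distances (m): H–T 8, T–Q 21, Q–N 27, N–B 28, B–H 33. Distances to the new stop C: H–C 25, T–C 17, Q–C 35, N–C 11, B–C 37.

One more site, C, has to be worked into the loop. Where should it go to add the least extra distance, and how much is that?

Insertion cost between consecutive stops i–j is d(i,C) + d(C,j) − d(i,j):
  between H and T: 25 + 17 − 8 = 34
  between T and Q: 17 + 35 − 21 = 31
  between Q and N: 35 + 11 − 27 = 19
  between N and B: 11 + 37 − 28 = 20
  between B and H: 37 + 25 − 33 = 29
Cheapest insertion is between Q and N, adding 19.
New total = 117 + 19 = 136.

+19 m — insert C between Q and N.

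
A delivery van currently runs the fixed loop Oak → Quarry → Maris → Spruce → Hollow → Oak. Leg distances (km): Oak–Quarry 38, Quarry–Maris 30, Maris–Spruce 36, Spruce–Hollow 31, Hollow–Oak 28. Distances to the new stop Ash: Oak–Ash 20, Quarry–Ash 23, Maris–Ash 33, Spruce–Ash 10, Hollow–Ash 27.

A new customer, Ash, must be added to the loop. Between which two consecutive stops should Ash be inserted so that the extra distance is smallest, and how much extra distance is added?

Adding 5 km by placing Ash on the Oak–Quarry leg.

Insertion cost between consecutive stops i–j is d(i,Ash) + d(Ash,j) − d(i,j):
  between Oak and Quarry: 20 + 23 − 38 = 5
  between Quarry and Maris: 23 + 33 − 30 = 26
  between Maris and Spruce: 33 + 10 − 36 = 7
  between Spruce and Hollow: 10 + 27 − 31 = 6
  between Hollow and Oak: 27 + 20 − 28 = 19
Cheapest insertion is between Oak and Quarry, adding 5.
New total = 163 + 5 = 168.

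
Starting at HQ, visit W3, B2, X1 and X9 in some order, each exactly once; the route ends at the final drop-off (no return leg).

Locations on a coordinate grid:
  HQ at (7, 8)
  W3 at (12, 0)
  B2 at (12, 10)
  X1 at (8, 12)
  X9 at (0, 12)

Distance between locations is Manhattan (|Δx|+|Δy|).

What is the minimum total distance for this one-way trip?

35 — the minimum one-way total.

There are 4! = 24 possible orderings.
HQ→W3→B2→X1→X9: 13+10+6+8 = 37
HQ→W3→B2→X9→X1: 13+10+14+8 = 45
HQ→W3→X1→B2→X9: 13+16+6+14 = 49
HQ→W3→X1→X9→B2: 13+16+8+14 = 51
HQ→W3→X9→B2→X1: 13+24+14+6 = 57
HQ→W3→X9→X1→B2: 13+24+8+6 = 51
HQ→B2→W3→X1→X9: 7+10+16+8 = 41
HQ→B2→W3→X9→X1: 7+10+24+8 = 49
HQ→B2→X1→W3→X9: 7+6+16+24 = 53
HQ→B2→X1→X9→W3: 7+6+8+24 = 45
HQ→B2→X9→W3→X1: 7+14+24+16 = 61
HQ→B2→X9→X1→W3: 7+14+8+16 = 45
HQ→X1→W3→B2→X9: 5+16+10+14 = 45
HQ→X1→W3→X9→B2: 5+16+24+14 = 59
… (10 more)
HQ→X9→X1→B2→W3: 11+8+6+10 = 35  ← best
The minimum is 35.
One shortest path: HQ → X9 → X1 → B2 → W3.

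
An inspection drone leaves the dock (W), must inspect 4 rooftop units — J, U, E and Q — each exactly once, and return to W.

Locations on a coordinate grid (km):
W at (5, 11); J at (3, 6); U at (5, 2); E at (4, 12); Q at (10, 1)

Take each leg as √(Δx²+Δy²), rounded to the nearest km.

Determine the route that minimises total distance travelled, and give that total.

Minimum total distance: 27 km.

With 4 stops there are 4!/2 = 12 distinct round trips (a route and its reverse cost the same).
W→J→U→E→Q→W: 5+4+10+13+11 = 43
W→J→U→Q→E→W: 5+4+5+13+1 = 28
W→J→E→U→Q→W: 5+6+10+5+11 = 37
W→J→E→Q→U→W: 5+6+13+5+9 = 38
W→J→Q→U→E→W: 5+9+5+10+1 = 30
W→J→Q→E→U→W: 5+9+13+10+9 = 46
W→U→J→E→Q→W: 9+4+6+13+11 = 43
W→U→J→Q→E→W: 9+4+9+13+1 = 36
W→U→E→J→Q→W: 9+10+6+9+11 = 45
W→U→Q→J→E→W: 9+5+9+6+1 = 30
W→E→J→U→Q→W: 1+6+4+5+11 = 27
W→E→U→J→Q→W: 1+10+4+9+11 = 35
The minimum is 27.
One optimal route: W → E → J → U → Q → W (or its reverse).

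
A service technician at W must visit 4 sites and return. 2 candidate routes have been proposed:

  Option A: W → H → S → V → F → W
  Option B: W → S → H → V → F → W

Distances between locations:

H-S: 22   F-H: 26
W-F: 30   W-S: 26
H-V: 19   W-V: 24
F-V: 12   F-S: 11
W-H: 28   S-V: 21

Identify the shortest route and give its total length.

Shortest is Option B, total 109.

Option A: 28 + 22 + 21 + 12 + 30 = 113
Option B: 26 + 22 + 19 + 12 + 30 = 109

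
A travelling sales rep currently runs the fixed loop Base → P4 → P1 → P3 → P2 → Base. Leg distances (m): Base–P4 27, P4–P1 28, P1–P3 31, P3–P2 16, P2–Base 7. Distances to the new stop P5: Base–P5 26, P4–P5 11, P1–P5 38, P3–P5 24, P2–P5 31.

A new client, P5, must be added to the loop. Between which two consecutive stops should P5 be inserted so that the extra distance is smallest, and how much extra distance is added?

Insertion cost between consecutive stops i–j is d(i,P5) + d(P5,j) − d(i,j):
  between Base and P4: 26 + 11 − 27 = 10
  between P4 and P1: 11 + 38 − 28 = 21
  between P1 and P3: 38 + 24 − 31 = 31
  between P3 and P2: 24 + 31 − 16 = 39
  between P2 and Base: 31 + 26 − 7 = 50
Cheapest insertion is between Base and P4, adding 10.
New total = 109 + 10 = 119.

+10 m — insert P5 between Base and P4.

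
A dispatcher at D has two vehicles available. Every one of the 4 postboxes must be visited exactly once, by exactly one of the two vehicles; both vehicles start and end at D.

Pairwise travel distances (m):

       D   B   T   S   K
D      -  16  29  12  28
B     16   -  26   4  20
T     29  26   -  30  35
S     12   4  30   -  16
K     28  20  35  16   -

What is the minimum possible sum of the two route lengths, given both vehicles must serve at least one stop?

Check every non-empty split of the stops between the two vehicles; for each half take its own optimal tour:
  {B} + {T, S, K}: 32 + 92 = 124
  {T} + {B, S, K}: 58 + 64 = 122
  {B, T} + {S, K}: 71 + 56 = 127
  {S} + {B, T, K}: 24 + 100 = 124
  {B, S} + {T, K}: 32 + 92 = 124
  {T, S} + {B, K}: 71 + 64 = 135
  … (7 splits in total)
Best: vehicle 1 D → T → D = 58; vehicle 2 D → B → S → K → D = 64; combined 122.

Minimum combined distance: 122 m.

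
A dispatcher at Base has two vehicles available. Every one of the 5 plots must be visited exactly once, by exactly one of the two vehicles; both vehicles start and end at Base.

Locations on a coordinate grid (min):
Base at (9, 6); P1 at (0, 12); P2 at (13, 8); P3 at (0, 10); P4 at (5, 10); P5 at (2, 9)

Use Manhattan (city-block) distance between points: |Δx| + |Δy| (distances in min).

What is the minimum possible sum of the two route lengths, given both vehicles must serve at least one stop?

Check every non-empty split of the stops between the two vehicles; for each half take its own optimal tour:
  {P1} + {P2, P3, P4, P5}: 30 + 34 = 64
  {P2} + {P1, P3, P4, P5}: 12 + 30 = 42
  {P1, P2} + {P3, P4, P5}: 38 + 26 = 64
  {P3} + {P1, P2, P4, P5}: 26 + 38 = 64
  {P1, P3} + {P2, P4, P5}: 30 + 30 = 60
  {P2, P3} + {P1, P4, P5}: 34 + 30 = 64
  … (15 splits in total)
Best: vehicle 1 Base → P2 → Base = 12; vehicle 2 Base → P4 → P1 → P3 → P5 → Base = 30; combined 42.

42 min — the smallest possible combined total.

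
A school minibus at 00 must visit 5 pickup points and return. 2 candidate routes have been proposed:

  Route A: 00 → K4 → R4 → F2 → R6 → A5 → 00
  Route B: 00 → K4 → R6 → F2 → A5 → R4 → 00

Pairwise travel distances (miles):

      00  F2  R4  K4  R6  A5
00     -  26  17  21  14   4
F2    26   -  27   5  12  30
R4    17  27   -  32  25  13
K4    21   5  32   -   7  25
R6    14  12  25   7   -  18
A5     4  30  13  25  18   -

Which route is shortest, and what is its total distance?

Route A: 21 + 32 + 27 + 12 + 18 + 4 = 114
Route B: 21 + 7 + 12 + 30 + 13 + 17 = 100

100 miles — Route B is the shortest.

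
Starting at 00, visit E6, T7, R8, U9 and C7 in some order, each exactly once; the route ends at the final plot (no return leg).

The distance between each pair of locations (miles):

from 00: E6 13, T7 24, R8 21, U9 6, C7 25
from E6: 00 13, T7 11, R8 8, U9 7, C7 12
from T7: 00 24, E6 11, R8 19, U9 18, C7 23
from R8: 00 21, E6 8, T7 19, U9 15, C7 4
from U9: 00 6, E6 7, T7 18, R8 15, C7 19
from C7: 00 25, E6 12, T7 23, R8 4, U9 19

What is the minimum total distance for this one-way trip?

There are 5! = 120 possible orderings.
00 - E6 - T7 - R8 - U9 - C7: 13+11+19+15+19 = 77
00 - E6 - T7 - R8 - C7 - U9: 13+11+19+4+19 = 66
00 - E6 - T7 - U9 - R8 - C7: 13+11+18+15+4 = 61
00 - E6 - T7 - U9 - C7 - R8: 13+11+18+19+4 = 65
00 - E6 - T7 - C7 - R8 - U9: 13+11+23+4+15 = 66
00 - E6 - T7 - C7 - U9 - R8: 13+11+23+19+15 = 81
00 - E6 - R8 - T7 - U9 - C7: 13+8+19+18+19 = 77
00 - E6 - R8 - T7 - C7 - U9: 13+8+19+23+19 = 82
00 - E6 - R8 - U9 - T7 - C7: 13+8+15+18+23 = 77
00 - E6 - R8 - U9 - C7 - T7: 13+8+15+19+23 = 78
00 - E6 - R8 - C7 - T7 - U9: 13+8+4+23+18 = 66
00 - E6 - R8 - C7 - U9 - T7: 13+8+4+19+18 = 62
00 - E6 - U9 - T7 - R8 - C7: 13+7+18+19+4 = 61
00 - E6 - U9 - T7 - C7 - R8: 13+7+18+23+4 = 65
… (106 more)
00 - U9 - E6 - T7 - R8 - C7: 6+7+11+19+4 = 47  ← best
The minimum is 47.
One shortest path: 00 → U9 → E6 → T7 → R8 → C7.

Minimum one-way distance = 47 miles.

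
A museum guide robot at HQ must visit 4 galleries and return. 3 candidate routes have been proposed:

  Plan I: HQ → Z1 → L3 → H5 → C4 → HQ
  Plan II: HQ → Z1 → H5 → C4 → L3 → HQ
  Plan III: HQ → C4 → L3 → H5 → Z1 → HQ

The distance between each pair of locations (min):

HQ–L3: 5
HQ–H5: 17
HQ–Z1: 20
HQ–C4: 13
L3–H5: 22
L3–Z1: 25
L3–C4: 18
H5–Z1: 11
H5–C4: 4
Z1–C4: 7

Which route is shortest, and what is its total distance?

Plan I: 20 + 25 + 22 + 4 + 13 = 84
Plan II: 20 + 11 + 4 + 18 + 5 = 58
Plan III: 13 + 18 + 22 + 11 + 20 = 84

Shortest is Plan II, total 58 min.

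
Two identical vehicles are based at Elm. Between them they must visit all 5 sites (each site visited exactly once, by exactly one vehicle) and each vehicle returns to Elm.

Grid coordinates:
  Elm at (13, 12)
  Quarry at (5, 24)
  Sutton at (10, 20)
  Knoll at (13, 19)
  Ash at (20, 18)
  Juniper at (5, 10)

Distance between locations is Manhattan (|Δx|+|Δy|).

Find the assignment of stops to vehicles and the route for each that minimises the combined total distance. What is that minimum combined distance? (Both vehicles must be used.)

There are 2^4 − 1 = 15 ways to divide the 5 stops into two non-empty groups. For each, the best each vehicle can do is its own shortest tour through its group:
  {Quarry} + {Sutton, Knoll, Ash, Juniper}: 40 + 50 = 90
  {Sutton} + {Quarry, Knoll, Ash, Juniper}: 22 + 58 = 80
  {Quarry, Sutton} + {Knoll, Ash, Juniper}: 40 + 48 = 88
  {Knoll} + {Quarry, Sutton, Ash, Juniper}: 14 + 58 = 72
  {Quarry, Knoll} + {Sutton, Ash, Juniper}: 40 + 50 = 90
  {Sutton, Knoll} + {Quarry, Ash, Juniper}: 22 + 58 = 80
  … (15 splits in total)
  {Ash} + {Quarry, Sutton, Knoll, Juniper}: 26 + 44 = 70  ← best
Best: vehicle 1 Elm → Ash → Elm = 26; vehicle 2 Elm → Knoll → Sutton → Quarry → Juniper → Elm = 44; combined 70.

70 — the smallest possible combined total.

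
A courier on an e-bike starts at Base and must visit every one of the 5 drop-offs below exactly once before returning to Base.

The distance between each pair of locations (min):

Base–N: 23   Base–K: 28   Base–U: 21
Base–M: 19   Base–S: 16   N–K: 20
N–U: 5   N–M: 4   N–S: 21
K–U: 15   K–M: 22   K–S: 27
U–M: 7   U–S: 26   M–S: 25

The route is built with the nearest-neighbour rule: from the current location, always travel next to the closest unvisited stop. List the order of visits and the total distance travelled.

Base → [S:16 / M:19 / U:21 / N:23 / K:28] → S (16)
S → [N:21 / M:25 / U:26 / K:27] → N (21)
N → [M:4 / U:5 / K:20] → M (4)
M → [U:7 / K:22] → U (7)
U → [K:15] → K (15)
Return K→Base: 28.
Total = 16 + 21 + 4 + 7 + 15 + 28 = 91.

91 min along Base → S → N → M → U → K → Base.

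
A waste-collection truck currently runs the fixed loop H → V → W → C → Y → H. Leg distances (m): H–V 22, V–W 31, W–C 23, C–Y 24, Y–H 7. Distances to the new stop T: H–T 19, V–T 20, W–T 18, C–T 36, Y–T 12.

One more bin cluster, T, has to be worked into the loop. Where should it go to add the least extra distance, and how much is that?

Adding 7 m by placing T on the V–W leg.

Insertion cost between consecutive stops i–j is d(i,T) + d(T,j) − d(i,j):
  between H and V: 19 + 20 − 22 = 17
  between V and W: 20 + 18 − 31 = 7
  between W and C: 18 + 36 − 23 = 31
  between C and Y: 36 + 12 − 24 = 24
  between Y and H: 12 + 19 − 7 = 24
Cheapest insertion is between V and W, adding 7.
New total = 107 + 7 = 114.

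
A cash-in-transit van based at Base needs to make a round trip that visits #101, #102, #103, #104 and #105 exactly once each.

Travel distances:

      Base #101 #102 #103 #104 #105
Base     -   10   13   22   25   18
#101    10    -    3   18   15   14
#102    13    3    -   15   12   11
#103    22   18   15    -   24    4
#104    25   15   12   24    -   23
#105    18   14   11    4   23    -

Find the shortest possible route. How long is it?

71 — the shortest possible round trip.

Base-#101-#102-#103-#104-#105-Base: 10+3+15+24+23+18 = 93
Base-#101-#102-#103-#105-#104-Base: 10+3+15+4+23+25 = 80
Base-#101-#102-#104-#103-#105-Base: 10+3+12+24+4+18 = 71
Base-#101-#102-#104-#105-#103-Base: 10+3+12+23+4+22 = 74
Base-#101-#102-#105-#103-#104-Base: 10+3+11+4+24+25 = 77
Base-#101-#102-#105-#104-#103-Base: 10+3+11+23+24+22 = 93
Base-#101-#103-#102-#104-#105-Base: 10+18+15+12+23+18 = 96
Base-#101-#103-#102-#105-#104-Base: 10+18+15+11+23+25 = 102
Base-#101-#103-#104-#102-#105-Base: 10+18+24+12+11+18 = 93
Base-#101-#103-#104-#105-#102-Base: 10+18+24+23+11+13 = 99
Base-#101-#103-#105-#102-#104-Base: 10+18+4+11+12+25 = 80
Base-#101-#103-#105-#104-#102-Base: 10+18+4+23+12+13 = 80
Base-#101-#104-#102-#103-#105-Base: 10+15+12+15+4+18 = 74
Base-#101-#104-#102-#105-#103-Base: 10+15+12+11+4+22 = 74
… (46 more)
The minimum is 71.
One optimal route: Base → #101 → #102 → #104 → #103 → #105 → Base (or its reverse).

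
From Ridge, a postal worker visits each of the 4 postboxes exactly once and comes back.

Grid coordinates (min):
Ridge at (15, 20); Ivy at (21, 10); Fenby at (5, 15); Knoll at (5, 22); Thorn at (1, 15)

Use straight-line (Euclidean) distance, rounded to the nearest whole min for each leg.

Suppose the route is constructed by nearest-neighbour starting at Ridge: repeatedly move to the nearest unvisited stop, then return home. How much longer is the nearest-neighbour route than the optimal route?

The nearest-neighbour route is 3 min longer than optimal.

Ridge: Knoll=10, Fenby=11, Ivy=12, Thorn=15 ⇒ Knoll
Knoll: Fenby=7, Thorn=8, Ivy=20 ⇒ Fenby
Fenby: Thorn=4, Ivy=17 ⇒ Thorn
Thorn: Ivy=21 ⇒ Ivy
NN route Ridge → Knoll → Fenby → Thorn → Ivy → Ridge costs 54.
Optimal: Ridge → Ivy → Fenby → Thorn → Knoll → Ridge costs 51 (by enumerating all 12 distinct tours).
Excess = 54 − 51 = 3.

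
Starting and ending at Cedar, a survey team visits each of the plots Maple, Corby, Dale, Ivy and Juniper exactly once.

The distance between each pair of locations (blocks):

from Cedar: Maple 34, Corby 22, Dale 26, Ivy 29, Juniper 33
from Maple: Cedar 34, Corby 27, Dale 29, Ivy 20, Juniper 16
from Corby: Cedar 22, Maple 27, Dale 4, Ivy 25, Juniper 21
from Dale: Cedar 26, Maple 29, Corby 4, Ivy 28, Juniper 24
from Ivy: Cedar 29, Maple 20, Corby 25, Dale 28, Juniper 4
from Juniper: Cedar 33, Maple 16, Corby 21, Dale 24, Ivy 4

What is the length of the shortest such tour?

Minimum total distance: 104 blocks.

Cedar-Maple-Corby-Dale-Ivy-Juniper-Cedar: 34+27+4+28+4+33 = 130
Cedar-Maple-Corby-Dale-Juniper-Ivy-Cedar: 34+27+4+24+4+29 = 122
Cedar-Maple-Corby-Ivy-Dale-Juniper-Cedar: 34+27+25+28+24+33 = 171
Cedar-Maple-Corby-Ivy-Juniper-Dale-Cedar: 34+27+25+4+24+26 = 140
Cedar-Maple-Corby-Juniper-Dale-Ivy-Cedar: 34+27+21+24+28+29 = 163
Cedar-Maple-Corby-Juniper-Ivy-Dale-Cedar: 34+27+21+4+28+26 = 140
Cedar-Maple-Dale-Corby-Ivy-Juniper-Cedar: 34+29+4+25+4+33 = 129
Cedar-Maple-Dale-Corby-Juniper-Ivy-Cedar: 34+29+4+21+4+29 = 121
Cedar-Maple-Dale-Ivy-Corby-Juniper-Cedar: 34+29+28+25+21+33 = 170
Cedar-Maple-Dale-Ivy-Juniper-Corby-Cedar: 34+29+28+4+21+22 = 138
Cedar-Maple-Dale-Juniper-Corby-Ivy-Cedar: 34+29+24+21+25+29 = 162
Cedar-Maple-Dale-Juniper-Ivy-Corby-Cedar: 34+29+24+4+25+22 = 138
Cedar-Maple-Ivy-Corby-Dale-Juniper-Cedar: 34+20+25+4+24+33 = 140
Cedar-Maple-Ivy-Corby-Juniper-Dale-Cedar: 34+20+25+21+24+26 = 150
… (46 more)
Cedar-Corby-Dale-Maple-Juniper-Ivy-Cedar: 22+4+29+16+4+29 = 104  ← best
The minimum is 104.
One optimal route: Cedar → Corby → Dale → Maple → Juniper → Ivy → Cedar (or its reverse).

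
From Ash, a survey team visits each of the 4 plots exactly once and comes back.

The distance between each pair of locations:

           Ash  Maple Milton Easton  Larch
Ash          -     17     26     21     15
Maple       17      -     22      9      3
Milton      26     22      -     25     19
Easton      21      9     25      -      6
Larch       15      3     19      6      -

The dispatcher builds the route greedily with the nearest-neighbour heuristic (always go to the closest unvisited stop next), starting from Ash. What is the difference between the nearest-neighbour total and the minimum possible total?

1 longer than the optimal tour.

Ash: Larch=15, Maple=17, Easton=21, Milton=26 ⇒ Larch
Larch: Maple=3, Easton=6, Milton=19 ⇒ Maple
Maple: Easton=9, Milton=22 ⇒ Easton
Easton: Milton=25 ⇒ Milton
NN route Ash → Larch → Maple → Easton → Milton → Ash costs 78.
Optimal: Ash → Maple → Easton → Larch → Milton → Ash costs 77 (by enumerating all 12 distinct tours).
Excess = 78 − 77 = 1.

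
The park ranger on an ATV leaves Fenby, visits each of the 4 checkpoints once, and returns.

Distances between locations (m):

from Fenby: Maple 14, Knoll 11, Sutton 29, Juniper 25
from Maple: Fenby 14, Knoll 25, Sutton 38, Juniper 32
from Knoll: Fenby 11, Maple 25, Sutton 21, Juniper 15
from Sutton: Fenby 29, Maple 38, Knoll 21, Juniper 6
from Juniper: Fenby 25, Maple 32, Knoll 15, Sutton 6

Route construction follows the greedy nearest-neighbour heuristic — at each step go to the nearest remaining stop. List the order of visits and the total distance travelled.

At Fenby the remaining stops are Knoll 11, Maple 14, Juniper 25, Sutton 29; go to Knoll.
At Knoll the remaining stops are Juniper 15, Sutton 21, Maple 25; go to Juniper.
At Juniper the remaining stops are Sutton 6, Maple 32; go to Sutton.
At Sutton the remaining stops are Maple 38; go to Maple.
Return Maple→Fenby: 14.
Total = 11 + 15 + 6 + 38 + 14 = 84.

Nearest-neighbour total = 84 m; route Fenby → Knoll → Juniper → Sutton → Maple → Fenby.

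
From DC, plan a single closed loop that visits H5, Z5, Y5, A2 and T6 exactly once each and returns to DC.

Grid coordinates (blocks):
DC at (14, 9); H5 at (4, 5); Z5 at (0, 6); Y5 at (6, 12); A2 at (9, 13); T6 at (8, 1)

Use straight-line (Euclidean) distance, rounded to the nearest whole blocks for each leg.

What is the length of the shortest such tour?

With 5 stops there are 5!/2 = 60 distinct round trips (a route and its reverse cost the same).
DC - H5 - Z5 - Y5 - A2 - T6 - DC: 11+4+8+3+12+10 = 48
DC - H5 - Z5 - Y5 - T6 - A2 - DC: 11+4+8+11+12+6 = 52
DC - H5 - Z5 - A2 - Y5 - T6 - DC: 11+4+11+3+11+10 = 50
DC - H5 - Z5 - A2 - T6 - Y5 - DC: 11+4+11+12+11+9 = 58
DC - H5 - Z5 - T6 - Y5 - A2 - DC: 11+4+9+11+3+6 = 44
DC - H5 - Z5 - T6 - A2 - Y5 - DC: 11+4+9+12+3+9 = 48
DC - H5 - Y5 - Z5 - A2 - T6 - DC: 11+7+8+11+12+10 = 59
DC - H5 - Y5 - Z5 - T6 - A2 - DC: 11+7+8+9+12+6 = 53
DC - H5 - Y5 - A2 - Z5 - T6 - DC: 11+7+3+11+9+10 = 51
DC - H5 - Y5 - A2 - T6 - Z5 - DC: 11+7+3+12+9+14 = 56
DC - H5 - Y5 - T6 - Z5 - A2 - DC: 11+7+11+9+11+6 = 55
DC - H5 - Y5 - T6 - A2 - Z5 - DC: 11+7+11+12+11+14 = 66
DC - H5 - A2 - Z5 - Y5 - T6 - DC: 11+9+11+8+11+10 = 60
DC - H5 - A2 - Z5 - T6 - Y5 - DC: 11+9+11+9+11+9 = 60
… (46 more)
DC - A2 - Y5 - Z5 - H5 - T6 - DC: 6+3+8+4+6+10 = 37  ← best
The minimum is 37.
One optimal route: DC → A2 → Y5 → Z5 → H5 → T6 → DC (or its reverse).

Minimum total distance: 37 blocks.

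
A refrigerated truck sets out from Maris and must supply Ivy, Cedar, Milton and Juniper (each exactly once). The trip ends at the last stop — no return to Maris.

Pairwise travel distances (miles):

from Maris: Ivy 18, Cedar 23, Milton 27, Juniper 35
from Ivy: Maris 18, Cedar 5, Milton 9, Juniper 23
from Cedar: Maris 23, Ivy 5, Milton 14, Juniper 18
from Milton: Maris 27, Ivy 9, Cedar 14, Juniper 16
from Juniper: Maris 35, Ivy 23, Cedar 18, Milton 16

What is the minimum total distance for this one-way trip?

There are 4! = 24 possible orderings.
Maris→Ivy→Cedar→Milton→Juniper: 18+5+14+16 = 53
Maris→Ivy→Cedar→Juniper→Milton: 18+5+18+16 = 57
Maris→Ivy→Milton→Cedar→Juniper: 18+9+14+18 = 59
Maris→Ivy→Milton→Juniper→Cedar: 18+9+16+18 = 61
Maris→Ivy→Juniper→Cedar→Milton: 18+23+18+14 = 73
Maris→Ivy→Juniper→Milton→Cedar: 18+23+16+14 = 71
Maris→Cedar→Ivy→Milton→Juniper: 23+5+9+16 = 53
Maris→Cedar→Ivy→Juniper→Milton: 23+5+23+16 = 67
Maris→Cedar→Milton→Ivy→Juniper: 23+14+9+23 = 69
Maris→Cedar→Milton→Juniper→Ivy: 23+14+16+23 = 76
Maris→Cedar→Juniper→Ivy→Milton: 23+18+23+9 = 73
Maris→Cedar→Juniper→Milton→Ivy: 23+18+16+9 = 66
Maris→Milton→Ivy→Cedar→Juniper: 27+9+5+18 = 59
Maris→Milton→Ivy→Juniper→Cedar: 27+9+23+18 = 77
… (10 more)
The minimum is 53.
One shortest path: Maris → Ivy → Cedar → Milton → Juniper.

Minimum one-way distance = 53 miles.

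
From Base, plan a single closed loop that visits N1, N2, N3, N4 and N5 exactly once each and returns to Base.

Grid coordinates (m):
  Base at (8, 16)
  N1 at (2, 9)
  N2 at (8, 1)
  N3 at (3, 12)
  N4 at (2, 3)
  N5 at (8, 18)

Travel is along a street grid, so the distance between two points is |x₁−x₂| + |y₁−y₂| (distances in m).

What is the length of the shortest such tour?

46 m — the shortest possible round trip.

With 5 stops there are 5!/2 = 60 distinct round trips (a route and its reverse cost the same).
Base → N1 → N2 → N3 → N4 → N5 → Base: 13+14+16+10+21+2 = 76
Base → N1 → N2 → N3 → N5 → N4 → Base: 13+14+16+11+21+19 = 94
Base → N1 → N2 → N4 → N3 → N5 → Base: 13+14+8+10+11+2 = 58
Base → N1 → N2 → N4 → N5 → N3 → Base: 13+14+8+21+11+9 = 76
Base → N1 → N2 → N5 → N3 → N4 → Base: 13+14+17+11+10+19 = 84
Base → N1 → N2 → N5 → N4 → N3 → Base: 13+14+17+21+10+9 = 84
Base → N1 → N3 → N2 → N4 → N5 → Base: 13+4+16+8+21+2 = 64
Base → N1 → N3 → N2 → N5 → N4 → Base: 13+4+16+17+21+19 = 90
Base → N1 → N3 → N4 → N2 → N5 → Base: 13+4+10+8+17+2 = 54
Base → N1 → N3 → N4 → N5 → N2 → Base: 13+4+10+21+17+15 = 80
Base → N1 → N3 → N5 → N2 → N4 → Base: 13+4+11+17+8+19 = 72
Base → N1 → N3 → N5 → N4 → N2 → Base: 13+4+11+21+8+15 = 72
Base → N1 → N4 → N2 → N3 → N5 → Base: 13+6+8+16+11+2 = 56
Base → N1 → N4 → N2 → N5 → N3 → Base: 13+6+8+17+11+9 = 64
… (46 more)
Base → N2 → N4 → N1 → N3 → N5 → Base: 15+8+6+4+11+2 = 46  ← best
The minimum is 46.
One optimal route: Base → N2 → N4 → N1 → N3 → N5 → Base (or its reverse).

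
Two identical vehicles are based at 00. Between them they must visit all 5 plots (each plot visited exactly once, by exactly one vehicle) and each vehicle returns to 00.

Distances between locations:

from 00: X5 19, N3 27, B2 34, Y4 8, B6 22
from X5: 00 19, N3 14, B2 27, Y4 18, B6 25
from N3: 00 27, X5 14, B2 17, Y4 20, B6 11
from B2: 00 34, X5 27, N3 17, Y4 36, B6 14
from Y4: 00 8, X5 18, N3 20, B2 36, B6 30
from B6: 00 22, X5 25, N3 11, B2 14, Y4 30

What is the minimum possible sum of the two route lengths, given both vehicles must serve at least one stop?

Minimum combined distance: 102.

Check every non-empty split of the stops between the two vehicles; for each half take its own optimal tour:
  {X5} + {N3, B2, Y4, B6}: 38 + 81 = 119
  {N3} + {X5, B2, Y4, B6}: 54 + 89 = 143
  {X5, N3} + {B2, Y4, B6}: 60 + 80 = 140
  {B2} + {X5, N3, Y4, B6}: 68 + 73 = 141
  {X5, B2} + {N3, Y4, B6}: 80 + 61 = 141
  {N3, B2} + {X5, Y4, B6}: 78 + 73 = 151
  … (15 splits in total)
  {Y4} + {X5, N3, B2, B6}: 16 + 86 = 102  ← best
Best: vehicle 1 00 → Y4 → 00 = 16; vehicle 2 00 → X5 → N3 → B2 → B6 → 00 = 86; combined 102.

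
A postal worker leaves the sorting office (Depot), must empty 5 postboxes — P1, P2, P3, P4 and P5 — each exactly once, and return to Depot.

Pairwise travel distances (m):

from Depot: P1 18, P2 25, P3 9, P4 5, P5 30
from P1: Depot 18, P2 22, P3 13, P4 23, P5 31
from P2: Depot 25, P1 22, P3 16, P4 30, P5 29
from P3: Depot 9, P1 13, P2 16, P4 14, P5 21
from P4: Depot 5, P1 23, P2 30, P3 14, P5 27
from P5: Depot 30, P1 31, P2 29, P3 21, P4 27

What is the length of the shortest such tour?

Shortest round trip = 105 m.

With 5 stops there are 5!/2 = 60 distinct round trips (a route and its reverse cost the same).
Depot - P1 - P2 - P3 - P4 - P5 - Depot: 18+22+16+14+27+30 = 127
Depot - P1 - P2 - P3 - P5 - P4 - Depot: 18+22+16+21+27+5 = 109
Depot - P1 - P2 - P4 - P3 - P5 - Depot: 18+22+30+14+21+30 = 135
Depot - P1 - P2 - P4 - P5 - P3 - Depot: 18+22+30+27+21+9 = 127
Depot - P1 - P2 - P5 - P3 - P4 - Depot: 18+22+29+21+14+5 = 109
Depot - P1 - P2 - P5 - P4 - P3 - Depot: 18+22+29+27+14+9 = 119
Depot - P1 - P3 - P2 - P4 - P5 - Depot: 18+13+16+30+27+30 = 134
Depot - P1 - P3 - P2 - P5 - P4 - Depot: 18+13+16+29+27+5 = 108
Depot - P1 - P3 - P4 - P2 - P5 - Depot: 18+13+14+30+29+30 = 134
Depot - P1 - P3 - P4 - P5 - P2 - Depot: 18+13+14+27+29+25 = 126
Depot - P1 - P3 - P5 - P2 - P4 - Depot: 18+13+21+29+30+5 = 116
Depot - P1 - P3 - P5 - P4 - P2 - Depot: 18+13+21+27+30+25 = 134
Depot - P1 - P4 - P2 - P3 - P5 - Depot: 18+23+30+16+21+30 = 138
Depot - P1 - P4 - P2 - P5 - P3 - Depot: 18+23+30+29+21+9 = 130
… (46 more)
Depot - P3 - P1 - P2 - P5 - P4 - Depot: 9+13+22+29+27+5 = 105  ← best
The minimum is 105.
One optimal route: Depot → P3 → P1 → P2 → P5 → P4 → Depot (or its reverse).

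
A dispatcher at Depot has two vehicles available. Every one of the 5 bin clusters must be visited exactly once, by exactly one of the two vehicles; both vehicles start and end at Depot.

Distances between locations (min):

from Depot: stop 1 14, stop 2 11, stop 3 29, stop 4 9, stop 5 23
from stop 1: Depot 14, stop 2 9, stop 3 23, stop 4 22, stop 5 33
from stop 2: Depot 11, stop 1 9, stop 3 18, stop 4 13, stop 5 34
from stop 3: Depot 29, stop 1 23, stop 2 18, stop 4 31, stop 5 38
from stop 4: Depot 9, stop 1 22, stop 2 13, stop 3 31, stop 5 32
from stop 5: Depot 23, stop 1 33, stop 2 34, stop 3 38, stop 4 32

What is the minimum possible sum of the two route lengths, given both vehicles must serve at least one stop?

120 min — the smallest possible combined total.

Try each way of splitting the stops between the two vehicles (each non-empty) and, for each split, find the best tour for each vehicle:
  {stop 1} + {stop 2, stop 3, stop 4, stop 5}: 28 + 101 = 129
  {stop 2} + {stop 1, stop 3, stop 4, stop 5}: 22 + 115 = 137
  {stop 1, stop 2} + {stop 3, stop 4, stop 5}: 34 + 101 = 135
  {stop 3} + {stop 1, stop 2, stop 4, stop 5}: 58 + 87 = 145
  {stop 1, stop 3} + {stop 2, stop 4, stop 5}: 66 + 79 = 145
  {stop 2, stop 3} + {stop 1, stop 4, stop 5}: 58 + 87 = 145
  … (15 splits in total)
  {stop 4} + {stop 1, stop 2, stop 3, stop 5}: 18 + 102 = 120  ← best
Best: vehicle 1 Depot → stop 4 → Depot = 18; vehicle 2 Depot → stop 1 → stop 2 → stop 3 → stop 5 → Depot = 102; combined 120.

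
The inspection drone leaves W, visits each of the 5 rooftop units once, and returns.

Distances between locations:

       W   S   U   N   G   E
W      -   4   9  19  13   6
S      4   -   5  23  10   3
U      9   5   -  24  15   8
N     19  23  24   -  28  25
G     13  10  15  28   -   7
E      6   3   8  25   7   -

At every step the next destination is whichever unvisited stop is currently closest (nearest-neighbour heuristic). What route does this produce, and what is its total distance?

72 along W → S → E → G → U → N → W.

At W the remaining stops are S 4, E 6, U 9, G 13, N 19; go to S.
At S the remaining stops are E 3, U 5, G 10, N 23; go to E.
At E the remaining stops are G 7, U 8, N 25; go to G.
At G the remaining stops are U 15, N 28; go to U.
At U the remaining stops are N 24; go to N.
Return N→W: 19.
Total = 4 + 3 + 7 + 15 + 24 + 19 = 72.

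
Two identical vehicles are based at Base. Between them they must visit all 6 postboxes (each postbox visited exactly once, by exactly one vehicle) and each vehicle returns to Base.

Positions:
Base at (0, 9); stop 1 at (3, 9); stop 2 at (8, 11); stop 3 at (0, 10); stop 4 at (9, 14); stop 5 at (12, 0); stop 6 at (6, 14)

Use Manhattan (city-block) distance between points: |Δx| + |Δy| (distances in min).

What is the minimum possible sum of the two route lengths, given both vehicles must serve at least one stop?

56 min — the smallest possible combined total.

Try each way of splitting the stops between the two vehicles (each non-empty) and, for each split, find the best tour for each vehicle:
  {stop 1} + {stop 2, stop 3, stop 4, stop 5, stop 6}: 6 + 54 = 60
  {stop 2} + {stop 1, stop 3, stop 4, stop 5, stop 6}: 20 + 52 = 72
  {stop 1, stop 2} + {stop 3, stop 4, stop 5, stop 6}: 20 + 52 = 72
  {stop 3} + {stop 1, stop 2, stop 4, stop 5, stop 6}: 2 + 54 = 56
  {stop 1, stop 3} + {stop 2, stop 4, stop 5, stop 6}: 8 + 54 = 62
  {stop 2, stop 3} + {stop 1, stop 4, stop 5, stop 6}: 20 + 52 = 72
  … (31 splits in total)
Best: vehicle 1 Base → stop 3 → Base = 2; vehicle 2 Base → stop 1 → stop 5 → stop 2 → stop 4 → stop 6 → Base = 54; combined 56.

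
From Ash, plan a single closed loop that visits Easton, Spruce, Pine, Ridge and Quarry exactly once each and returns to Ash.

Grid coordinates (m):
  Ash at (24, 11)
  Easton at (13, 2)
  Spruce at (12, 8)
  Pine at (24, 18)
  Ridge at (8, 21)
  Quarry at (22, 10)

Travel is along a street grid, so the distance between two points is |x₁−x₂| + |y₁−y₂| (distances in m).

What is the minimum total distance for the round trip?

Minimum total distance: 70 m.

Ash - Easton - Spruce - Pine - Ridge - Quarry - Ash: 20+7+22+19+25+3 = 96
Ash - Easton - Spruce - Pine - Quarry - Ridge - Ash: 20+7+22+10+25+26 = 110
Ash - Easton - Spruce - Ridge - Pine - Quarry - Ash: 20+7+17+19+10+3 = 76
Ash - Easton - Spruce - Ridge - Quarry - Pine - Ash: 20+7+17+25+10+7 = 86
Ash - Easton - Spruce - Quarry - Pine - Ridge - Ash: 20+7+12+10+19+26 = 94
Ash - Easton - Spruce - Quarry - Ridge - Pine - Ash: 20+7+12+25+19+7 = 90
Ash - Easton - Pine - Spruce - Ridge - Quarry - Ash: 20+27+22+17+25+3 = 114
Ash - Easton - Pine - Spruce - Quarry - Ridge - Ash: 20+27+22+12+25+26 = 132
Ash - Easton - Pine - Ridge - Spruce - Quarry - Ash: 20+27+19+17+12+3 = 98
Ash - Easton - Pine - Ridge - Quarry - Spruce - Ash: 20+27+19+25+12+15 = 118
Ash - Easton - Pine - Quarry - Spruce - Ridge - Ash: 20+27+10+12+17+26 = 112
Ash - Easton - Pine - Quarry - Ridge - Spruce - Ash: 20+27+10+25+17+15 = 114
Ash - Easton - Ridge - Spruce - Pine - Quarry - Ash: 20+24+17+22+10+3 = 96
Ash - Easton - Ridge - Spruce - Quarry - Pine - Ash: 20+24+17+12+10+7 = 90
… (46 more)
Ash - Pine - Ridge - Spruce - Easton - Quarry - Ash: 7+19+17+7+17+3 = 70  ← best
The minimum is 70.
One optimal route: Ash → Pine → Ridge → Spruce → Easton → Quarry → Ash (or its reverse).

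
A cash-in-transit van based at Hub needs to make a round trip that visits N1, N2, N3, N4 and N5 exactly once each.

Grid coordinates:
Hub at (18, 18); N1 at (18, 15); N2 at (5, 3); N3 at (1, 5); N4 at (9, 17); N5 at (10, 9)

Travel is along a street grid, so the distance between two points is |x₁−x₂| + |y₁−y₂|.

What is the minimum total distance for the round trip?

There are 60 distinct closed tours to check (reversals are equivalent).
Hub → N1 → N2 → N3 → N4 → N5 → Hub: 3+25+6+20+9+17 = 80
Hub → N1 → N2 → N3 → N5 → N4 → Hub: 3+25+6+13+9+10 = 66
Hub → N1 → N2 → N4 → N3 → N5 → Hub: 3+25+18+20+13+17 = 96
Hub → N1 → N2 → N4 → N5 → N3 → Hub: 3+25+18+9+13+30 = 98
Hub → N1 → N2 → N5 → N3 → N4 → Hub: 3+25+11+13+20+10 = 82
Hub → N1 → N2 → N5 → N4 → N3 → Hub: 3+25+11+9+20+30 = 98
Hub → N1 → N3 → N2 → N4 → N5 → Hub: 3+27+6+18+9+17 = 80
Hub → N1 → N3 → N2 → N5 → N4 → Hub: 3+27+6+11+9+10 = 66
Hub → N1 → N3 → N4 → N2 → N5 → Hub: 3+27+20+18+11+17 = 96
Hub → N1 → N3 → N4 → N5 → N2 → Hub: 3+27+20+9+11+28 = 98
Hub → N1 → N3 → N5 → N2 → N4 → Hub: 3+27+13+11+18+10 = 82
Hub → N1 → N3 → N5 → N4 → N2 → Hub: 3+27+13+9+18+28 = 98
Hub → N1 → N4 → N2 → N3 → N5 → Hub: 3+11+18+6+13+17 = 68
Hub → N1 → N4 → N2 → N5 → N3 → Hub: 3+11+18+11+13+30 = 86
… (46 more)
Hub → N1 → N5 → N2 → N3 → N4 → Hub: 3+14+11+6+20+10 = 64  ← best
The minimum is 64.
One optimal route: Hub → N1 → N5 → N2 → N3 → N4 → Hub (or its reverse).

Shortest round trip = 64.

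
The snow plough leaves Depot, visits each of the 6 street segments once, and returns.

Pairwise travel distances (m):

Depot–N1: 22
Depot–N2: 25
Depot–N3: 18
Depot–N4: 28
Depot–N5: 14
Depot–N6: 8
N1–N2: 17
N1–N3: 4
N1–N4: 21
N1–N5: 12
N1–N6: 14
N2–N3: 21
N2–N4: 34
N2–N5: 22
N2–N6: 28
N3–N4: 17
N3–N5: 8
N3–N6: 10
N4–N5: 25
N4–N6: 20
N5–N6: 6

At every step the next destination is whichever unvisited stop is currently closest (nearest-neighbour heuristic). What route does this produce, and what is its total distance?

From Depot: distances to unvisited — N6=8, N5=14, N3=18, N1=22, N2=25, N4=28. Nearest is N6 (8).
From N6: distances to unvisited — N5=6, N3=10, N1=14, N4=20, N2=28. Nearest is N5 (6).
From N5: distances to unvisited — N3=8, N1=12, N2=22, N4=25. Nearest is N3 (8).
From N3: distances to unvisited — N1=4, N4=17, N2=21. Nearest is N1 (4).
From N1: distances to unvisited — N2=17, N4=21. Nearest is N2 (17).
From N2: distances to unvisited — N4=34. Nearest is N4 (34).
Return N4→Depot: 28.
Total = 8 + 6 + 8 + 4 + 17 + 34 + 28 = 105.

Nearest-neighbour total = 105 m; route Depot → N6 → N5 → N3 → N1 → N2 → N4 → Depot.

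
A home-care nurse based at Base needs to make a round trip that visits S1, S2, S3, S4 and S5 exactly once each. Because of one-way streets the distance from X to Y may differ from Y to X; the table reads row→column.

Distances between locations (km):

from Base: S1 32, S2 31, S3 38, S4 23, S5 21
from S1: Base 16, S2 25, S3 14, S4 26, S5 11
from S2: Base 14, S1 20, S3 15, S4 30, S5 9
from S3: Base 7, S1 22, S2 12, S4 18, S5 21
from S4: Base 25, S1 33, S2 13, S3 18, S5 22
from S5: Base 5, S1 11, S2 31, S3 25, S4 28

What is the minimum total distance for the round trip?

Base - S1 - S2 - S3 - S4 - S5 - Base: 32+25+15+18+22+5 = 117
Base - S1 - S2 - S3 - S5 - S4 - Base: 32+25+15+21+28+25 = 146
Base - S1 - S2 - S4 - S3 - S5 - Base: 32+25+30+18+21+5 = 131
Base - S1 - S2 - S4 - S5 - S3 - Base: 32+25+30+22+25+7 = 141
Base - S1 - S2 - S5 - S3 - S4 - Base: 32+25+9+25+18+25 = 134
Base - S1 - S2 - S5 - S4 - S3 - Base: 32+25+9+28+18+7 = 119
Base - S1 - S3 - S2 - S4 - S5 - Base: 32+14+12+30+22+5 = 115
Base - S1 - S3 - S2 - S5 - S4 - Base: 32+14+12+9+28+25 = 120
Base - S1 - S3 - S4 - S2 - S5 - Base: 32+14+18+13+9+5 = 91
Base - S1 - S3 - S4 - S5 - S2 - Base: 32+14+18+22+31+14 = 131
Base - S1 - S3 - S5 - S2 - S4 - Base: 32+14+21+31+30+25 = 153
Base - S1 - S3 - S5 - S4 - S2 - Base: 32+14+21+28+13+14 = 122
Base - S1 - S4 - S2 - S3 - S5 - Base: 32+26+13+15+21+5 = 112
Base - S1 - S4 - S2 - S5 - S3 - Base: 32+26+13+9+25+7 = 112
… (106 more)
Base - S4 - S2 - S5 - S1 - S3 - Base: 23+13+9+11+14+7 = 77  ← best
The minimum is 77.
One optimal route: Base → S4 → S2 → S5 → S1 → S3 → Base.

Shortest round trip = 77 km.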